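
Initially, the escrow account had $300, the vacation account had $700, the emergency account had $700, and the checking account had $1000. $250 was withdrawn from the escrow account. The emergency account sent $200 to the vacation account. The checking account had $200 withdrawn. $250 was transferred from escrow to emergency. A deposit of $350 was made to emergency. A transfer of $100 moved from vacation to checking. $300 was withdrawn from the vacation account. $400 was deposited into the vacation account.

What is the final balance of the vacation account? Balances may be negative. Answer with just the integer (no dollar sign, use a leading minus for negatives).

Answer: 900

Derivation:
Tracking account balances step by step:
Start: escrow=300, vacation=700, emergency=700, checking=1000
Event 1 (withdraw 250 from escrow): escrow: 300 - 250 = 50. Balances: escrow=50, vacation=700, emergency=700, checking=1000
Event 2 (transfer 200 emergency -> vacation): emergency: 700 - 200 = 500, vacation: 700 + 200 = 900. Balances: escrow=50, vacation=900, emergency=500, checking=1000
Event 3 (withdraw 200 from checking): checking: 1000 - 200 = 800. Balances: escrow=50, vacation=900, emergency=500, checking=800
Event 4 (transfer 250 escrow -> emergency): escrow: 50 - 250 = -200, emergency: 500 + 250 = 750. Balances: escrow=-200, vacation=900, emergency=750, checking=800
Event 5 (deposit 350 to emergency): emergency: 750 + 350 = 1100. Balances: escrow=-200, vacation=900, emergency=1100, checking=800
Event 6 (transfer 100 vacation -> checking): vacation: 900 - 100 = 800, checking: 800 + 100 = 900. Balances: escrow=-200, vacation=800, emergency=1100, checking=900
Event 7 (withdraw 300 from vacation): vacation: 800 - 300 = 500. Balances: escrow=-200, vacation=500, emergency=1100, checking=900
Event 8 (deposit 400 to vacation): vacation: 500 + 400 = 900. Balances: escrow=-200, vacation=900, emergency=1100, checking=900

Final balance of vacation: 900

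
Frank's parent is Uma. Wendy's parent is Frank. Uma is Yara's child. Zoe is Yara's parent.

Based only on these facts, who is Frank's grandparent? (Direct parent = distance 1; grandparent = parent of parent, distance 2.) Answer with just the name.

Reconstructing the parent chain from the given facts:
  Zoe -> Yara -> Uma -> Frank -> Wendy
(each arrow means 'parent of the next')
Positions in the chain (0 = top):
  position of Zoe: 0
  position of Yara: 1
  position of Uma: 2
  position of Frank: 3
  position of Wendy: 4

Frank is at position 3; the grandparent is 2 steps up the chain, i.e. position 1: Yara.

Answer: Yara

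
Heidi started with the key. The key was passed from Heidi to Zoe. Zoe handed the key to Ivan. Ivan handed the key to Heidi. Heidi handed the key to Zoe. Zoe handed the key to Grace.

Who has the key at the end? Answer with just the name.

Tracking the key through each event:
Start: Heidi has the key.
After event 1: Zoe has the key.
After event 2: Ivan has the key.
After event 3: Heidi has the key.
After event 4: Zoe has the key.
After event 5: Grace has the key.

Answer: Grace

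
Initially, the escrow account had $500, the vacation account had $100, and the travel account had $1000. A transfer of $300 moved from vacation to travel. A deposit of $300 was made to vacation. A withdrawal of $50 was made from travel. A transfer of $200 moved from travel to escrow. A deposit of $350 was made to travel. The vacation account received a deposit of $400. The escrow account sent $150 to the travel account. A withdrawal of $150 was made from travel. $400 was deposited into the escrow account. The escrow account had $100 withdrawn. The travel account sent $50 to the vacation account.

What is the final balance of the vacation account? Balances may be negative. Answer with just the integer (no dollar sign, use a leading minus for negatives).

Tracking account balances step by step:
Start: escrow=500, vacation=100, travel=1000
Event 1 (transfer 300 vacation -> travel): vacation: 100 - 300 = -200, travel: 1000 + 300 = 1300. Balances: escrow=500, vacation=-200, travel=1300
Event 2 (deposit 300 to vacation): vacation: -200 + 300 = 100. Balances: escrow=500, vacation=100, travel=1300
Event 3 (withdraw 50 from travel): travel: 1300 - 50 = 1250. Balances: escrow=500, vacation=100, travel=1250
Event 4 (transfer 200 travel -> escrow): travel: 1250 - 200 = 1050, escrow: 500 + 200 = 700. Balances: escrow=700, vacation=100, travel=1050
Event 5 (deposit 350 to travel): travel: 1050 + 350 = 1400. Balances: escrow=700, vacation=100, travel=1400
Event 6 (deposit 400 to vacation): vacation: 100 + 400 = 500. Balances: escrow=700, vacation=500, travel=1400
Event 7 (transfer 150 escrow -> travel): escrow: 700 - 150 = 550, travel: 1400 + 150 = 1550. Balances: escrow=550, vacation=500, travel=1550
Event 8 (withdraw 150 from travel): travel: 1550 - 150 = 1400. Balances: escrow=550, vacation=500, travel=1400
Event 9 (deposit 400 to escrow): escrow: 550 + 400 = 950. Balances: escrow=950, vacation=500, travel=1400
Event 10 (withdraw 100 from escrow): escrow: 950 - 100 = 850. Balances: escrow=850, vacation=500, travel=1400
Event 11 (transfer 50 travel -> vacation): travel: 1400 - 50 = 1350, vacation: 500 + 50 = 550. Balances: escrow=850, vacation=550, travel=1350

Final balance of vacation: 550

Answer: 550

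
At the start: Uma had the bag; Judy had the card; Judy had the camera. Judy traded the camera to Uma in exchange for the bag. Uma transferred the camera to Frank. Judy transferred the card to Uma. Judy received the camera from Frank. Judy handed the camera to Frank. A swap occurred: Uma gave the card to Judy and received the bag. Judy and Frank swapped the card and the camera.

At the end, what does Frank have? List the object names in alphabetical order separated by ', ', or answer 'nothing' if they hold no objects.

Answer: card

Derivation:
Tracking all object holders:
Start: bag:Uma, card:Judy, camera:Judy
Event 1 (swap camera<->bag: now camera:Uma, bag:Judy). State: bag:Judy, card:Judy, camera:Uma
Event 2 (give camera: Uma -> Frank). State: bag:Judy, card:Judy, camera:Frank
Event 3 (give card: Judy -> Uma). State: bag:Judy, card:Uma, camera:Frank
Event 4 (give camera: Frank -> Judy). State: bag:Judy, card:Uma, camera:Judy
Event 5 (give camera: Judy -> Frank). State: bag:Judy, card:Uma, camera:Frank
Event 6 (swap card<->bag: now card:Judy, bag:Uma). State: bag:Uma, card:Judy, camera:Frank
Event 7 (swap card<->camera: now card:Frank, camera:Judy). State: bag:Uma, card:Frank, camera:Judy

Final state: bag:Uma, card:Frank, camera:Judy
Frank holds: card.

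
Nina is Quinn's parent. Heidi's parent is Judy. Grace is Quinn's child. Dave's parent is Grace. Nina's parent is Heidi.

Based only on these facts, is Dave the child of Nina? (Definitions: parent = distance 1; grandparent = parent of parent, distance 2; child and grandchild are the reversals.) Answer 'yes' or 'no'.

Answer: no

Derivation:
Reconstructing the parent chain from the given facts:
  Judy -> Heidi -> Nina -> Quinn -> Grace -> Dave
(each arrow means 'parent of the next')
Positions in the chain (0 = top):
  position of Judy: 0
  position of Heidi: 1
  position of Nina: 2
  position of Quinn: 3
  position of Grace: 4
  position of Dave: 5

Dave is at position 5, Nina is at position 2; signed distance (j - i) = -3.
'child' requires j - i = -1. Actual distance is -3, so the relation does NOT hold.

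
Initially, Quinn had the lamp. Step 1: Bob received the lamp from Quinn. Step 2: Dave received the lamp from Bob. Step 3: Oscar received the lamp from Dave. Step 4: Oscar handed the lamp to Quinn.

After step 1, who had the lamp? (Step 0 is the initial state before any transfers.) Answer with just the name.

Answer: Bob

Derivation:
Tracking the lamp holder through step 1:
After step 0 (start): Quinn
After step 1: Bob

At step 1, the holder is Bob.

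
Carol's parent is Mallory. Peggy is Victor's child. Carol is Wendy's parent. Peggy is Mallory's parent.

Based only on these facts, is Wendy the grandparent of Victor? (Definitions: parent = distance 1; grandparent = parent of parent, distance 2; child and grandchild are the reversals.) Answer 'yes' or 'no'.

Answer: no

Derivation:
Reconstructing the parent chain from the given facts:
  Victor -> Peggy -> Mallory -> Carol -> Wendy
(each arrow means 'parent of the next')
Positions in the chain (0 = top):
  position of Victor: 0
  position of Peggy: 1
  position of Mallory: 2
  position of Carol: 3
  position of Wendy: 4

Wendy is at position 4, Victor is at position 0; signed distance (j - i) = -4.
'grandparent' requires j - i = 2. Actual distance is -4, so the relation does NOT hold.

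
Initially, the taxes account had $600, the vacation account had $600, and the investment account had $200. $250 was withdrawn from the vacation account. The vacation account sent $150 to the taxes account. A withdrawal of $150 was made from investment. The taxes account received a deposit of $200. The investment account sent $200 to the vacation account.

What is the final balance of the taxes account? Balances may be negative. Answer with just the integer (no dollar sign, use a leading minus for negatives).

Tracking account balances step by step:
Start: taxes=600, vacation=600, investment=200
Event 1 (withdraw 250 from vacation): vacation: 600 - 250 = 350. Balances: taxes=600, vacation=350, investment=200
Event 2 (transfer 150 vacation -> taxes): vacation: 350 - 150 = 200, taxes: 600 + 150 = 750. Balances: taxes=750, vacation=200, investment=200
Event 3 (withdraw 150 from investment): investment: 200 - 150 = 50. Balances: taxes=750, vacation=200, investment=50
Event 4 (deposit 200 to taxes): taxes: 750 + 200 = 950. Balances: taxes=950, vacation=200, investment=50
Event 5 (transfer 200 investment -> vacation): investment: 50 - 200 = -150, vacation: 200 + 200 = 400. Balances: taxes=950, vacation=400, investment=-150

Final balance of taxes: 950

Answer: 950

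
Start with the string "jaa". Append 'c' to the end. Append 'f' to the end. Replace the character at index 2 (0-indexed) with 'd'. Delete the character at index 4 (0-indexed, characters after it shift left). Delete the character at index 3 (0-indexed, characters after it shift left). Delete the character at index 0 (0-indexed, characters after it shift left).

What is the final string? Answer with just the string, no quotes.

Applying each edit step by step:
Start: "jaa"
Op 1 (append 'c'): "jaa" -> "jaac"
Op 2 (append 'f'): "jaac" -> "jaacf"
Op 3 (replace idx 2: 'a' -> 'd'): "jaacf" -> "jadcf"
Op 4 (delete idx 4 = 'f'): "jadcf" -> "jadc"
Op 5 (delete idx 3 = 'c'): "jadc" -> "jad"
Op 6 (delete idx 0 = 'j'): "jad" -> "ad"

Answer: ad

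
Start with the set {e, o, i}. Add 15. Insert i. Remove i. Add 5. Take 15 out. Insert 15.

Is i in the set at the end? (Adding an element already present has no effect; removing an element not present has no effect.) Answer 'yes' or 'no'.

Answer: no

Derivation:
Tracking the set through each operation:
Start: {e, i, o}
Event 1 (add 15): added. Set: {15, e, i, o}
Event 2 (add i): already present, no change. Set: {15, e, i, o}
Event 3 (remove i): removed. Set: {15, e, o}
Event 4 (add 5): added. Set: {15, 5, e, o}
Event 5 (remove 15): removed. Set: {5, e, o}
Event 6 (add 15): added. Set: {15, 5, e, o}

Final set: {15, 5, e, o} (size 4)
i is NOT in the final set.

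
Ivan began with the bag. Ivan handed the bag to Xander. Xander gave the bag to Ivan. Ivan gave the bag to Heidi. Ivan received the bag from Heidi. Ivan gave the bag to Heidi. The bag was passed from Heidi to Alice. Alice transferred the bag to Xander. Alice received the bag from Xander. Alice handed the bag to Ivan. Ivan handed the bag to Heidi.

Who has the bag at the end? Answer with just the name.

Answer: Heidi

Derivation:
Tracking the bag through each event:
Start: Ivan has the bag.
After event 1: Xander has the bag.
After event 2: Ivan has the bag.
After event 3: Heidi has the bag.
After event 4: Ivan has the bag.
After event 5: Heidi has the bag.
After event 6: Alice has the bag.
After event 7: Xander has the bag.
After event 8: Alice has the bag.
After event 9: Ivan has the bag.
After event 10: Heidi has the bag.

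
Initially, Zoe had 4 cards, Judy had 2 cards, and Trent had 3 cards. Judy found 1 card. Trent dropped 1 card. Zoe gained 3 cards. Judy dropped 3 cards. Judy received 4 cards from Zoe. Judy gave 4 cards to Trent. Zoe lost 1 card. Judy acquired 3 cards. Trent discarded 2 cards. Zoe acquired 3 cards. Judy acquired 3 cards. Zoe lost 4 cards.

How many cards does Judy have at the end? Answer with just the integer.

Tracking counts step by step:
Start: Zoe=4, Judy=2, Trent=3
Event 1 (Judy +1): Judy: 2 -> 3. State: Zoe=4, Judy=3, Trent=3
Event 2 (Trent -1): Trent: 3 -> 2. State: Zoe=4, Judy=3, Trent=2
Event 3 (Zoe +3): Zoe: 4 -> 7. State: Zoe=7, Judy=3, Trent=2
Event 4 (Judy -3): Judy: 3 -> 0. State: Zoe=7, Judy=0, Trent=2
Event 5 (Zoe -> Judy, 4): Zoe: 7 -> 3, Judy: 0 -> 4. State: Zoe=3, Judy=4, Trent=2
Event 6 (Judy -> Trent, 4): Judy: 4 -> 0, Trent: 2 -> 6. State: Zoe=3, Judy=0, Trent=6
Event 7 (Zoe -1): Zoe: 3 -> 2. State: Zoe=2, Judy=0, Trent=6
Event 8 (Judy +3): Judy: 0 -> 3. State: Zoe=2, Judy=3, Trent=6
Event 9 (Trent -2): Trent: 6 -> 4. State: Zoe=2, Judy=3, Trent=4
Event 10 (Zoe +3): Zoe: 2 -> 5. State: Zoe=5, Judy=3, Trent=4
Event 11 (Judy +3): Judy: 3 -> 6. State: Zoe=5, Judy=6, Trent=4
Event 12 (Zoe -4): Zoe: 5 -> 1. State: Zoe=1, Judy=6, Trent=4

Judy's final count: 6

Answer: 6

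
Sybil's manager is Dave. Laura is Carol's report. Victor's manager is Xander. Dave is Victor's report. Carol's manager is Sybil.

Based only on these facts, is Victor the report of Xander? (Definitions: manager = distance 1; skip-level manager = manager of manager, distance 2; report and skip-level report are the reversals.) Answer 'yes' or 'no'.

Answer: yes

Derivation:
Reconstructing the manager chain from the given facts:
  Xander -> Victor -> Dave -> Sybil -> Carol -> Laura
(each arrow means 'manager of the next')
Positions in the chain (0 = top):
  position of Xander: 0
  position of Victor: 1
  position of Dave: 2
  position of Sybil: 3
  position of Carol: 4
  position of Laura: 5

Victor is at position 1, Xander is at position 0; signed distance (j - i) = -1.
'report' requires j - i = -1. Actual distance is -1, so the relation HOLDS.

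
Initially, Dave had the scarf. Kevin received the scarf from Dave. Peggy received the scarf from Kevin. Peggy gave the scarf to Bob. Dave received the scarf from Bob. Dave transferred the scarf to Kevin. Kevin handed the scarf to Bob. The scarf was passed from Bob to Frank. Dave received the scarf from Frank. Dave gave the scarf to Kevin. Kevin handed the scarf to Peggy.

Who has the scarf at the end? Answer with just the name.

Tracking the scarf through each event:
Start: Dave has the scarf.
After event 1: Kevin has the scarf.
After event 2: Peggy has the scarf.
After event 3: Bob has the scarf.
After event 4: Dave has the scarf.
After event 5: Kevin has the scarf.
After event 6: Bob has the scarf.
After event 7: Frank has the scarf.
After event 8: Dave has the scarf.
After event 9: Kevin has the scarf.
After event 10: Peggy has the scarf.

Answer: Peggy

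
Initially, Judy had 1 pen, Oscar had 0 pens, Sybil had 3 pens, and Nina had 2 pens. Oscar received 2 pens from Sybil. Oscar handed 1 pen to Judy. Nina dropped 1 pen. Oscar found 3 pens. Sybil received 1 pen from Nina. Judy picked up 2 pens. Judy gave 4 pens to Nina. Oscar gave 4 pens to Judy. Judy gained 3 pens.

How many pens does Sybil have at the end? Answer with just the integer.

Tracking counts step by step:
Start: Judy=1, Oscar=0, Sybil=3, Nina=2
Event 1 (Sybil -> Oscar, 2): Sybil: 3 -> 1, Oscar: 0 -> 2. State: Judy=1, Oscar=2, Sybil=1, Nina=2
Event 2 (Oscar -> Judy, 1): Oscar: 2 -> 1, Judy: 1 -> 2. State: Judy=2, Oscar=1, Sybil=1, Nina=2
Event 3 (Nina -1): Nina: 2 -> 1. State: Judy=2, Oscar=1, Sybil=1, Nina=1
Event 4 (Oscar +3): Oscar: 1 -> 4. State: Judy=2, Oscar=4, Sybil=1, Nina=1
Event 5 (Nina -> Sybil, 1): Nina: 1 -> 0, Sybil: 1 -> 2. State: Judy=2, Oscar=4, Sybil=2, Nina=0
Event 6 (Judy +2): Judy: 2 -> 4. State: Judy=4, Oscar=4, Sybil=2, Nina=0
Event 7 (Judy -> Nina, 4): Judy: 4 -> 0, Nina: 0 -> 4. State: Judy=0, Oscar=4, Sybil=2, Nina=4
Event 8 (Oscar -> Judy, 4): Oscar: 4 -> 0, Judy: 0 -> 4. State: Judy=4, Oscar=0, Sybil=2, Nina=4
Event 9 (Judy +3): Judy: 4 -> 7. State: Judy=7, Oscar=0, Sybil=2, Nina=4

Sybil's final count: 2

Answer: 2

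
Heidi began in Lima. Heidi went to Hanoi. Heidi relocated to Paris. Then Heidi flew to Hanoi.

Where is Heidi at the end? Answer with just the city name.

Tracking Heidi's location:
Start: Heidi is in Lima.
After move 1: Lima -> Hanoi. Heidi is in Hanoi.
After move 2: Hanoi -> Paris. Heidi is in Paris.
After move 3: Paris -> Hanoi. Heidi is in Hanoi.

Answer: Hanoi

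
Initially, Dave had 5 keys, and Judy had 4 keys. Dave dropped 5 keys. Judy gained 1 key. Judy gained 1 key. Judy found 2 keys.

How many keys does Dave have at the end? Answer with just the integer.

Tracking counts step by step:
Start: Dave=5, Judy=4
Event 1 (Dave -5): Dave: 5 -> 0. State: Dave=0, Judy=4
Event 2 (Judy +1): Judy: 4 -> 5. State: Dave=0, Judy=5
Event 3 (Judy +1): Judy: 5 -> 6. State: Dave=0, Judy=6
Event 4 (Judy +2): Judy: 6 -> 8. State: Dave=0, Judy=8

Dave's final count: 0

Answer: 0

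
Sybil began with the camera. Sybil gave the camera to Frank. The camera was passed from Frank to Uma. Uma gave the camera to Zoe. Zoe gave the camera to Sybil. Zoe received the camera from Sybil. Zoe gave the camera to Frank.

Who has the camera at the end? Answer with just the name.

Tracking the camera through each event:
Start: Sybil has the camera.
After event 1: Frank has the camera.
After event 2: Uma has the camera.
After event 3: Zoe has the camera.
After event 4: Sybil has the camera.
After event 5: Zoe has the camera.
After event 6: Frank has the camera.

Answer: Frank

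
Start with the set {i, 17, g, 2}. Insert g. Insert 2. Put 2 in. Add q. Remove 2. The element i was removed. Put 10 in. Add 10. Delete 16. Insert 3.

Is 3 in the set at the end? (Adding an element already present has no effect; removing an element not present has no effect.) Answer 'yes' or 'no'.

Tracking the set through each operation:
Start: {17, 2, g, i}
Event 1 (add g): already present, no change. Set: {17, 2, g, i}
Event 2 (add 2): already present, no change. Set: {17, 2, g, i}
Event 3 (add 2): already present, no change. Set: {17, 2, g, i}
Event 4 (add q): added. Set: {17, 2, g, i, q}
Event 5 (remove 2): removed. Set: {17, g, i, q}
Event 6 (remove i): removed. Set: {17, g, q}
Event 7 (add 10): added. Set: {10, 17, g, q}
Event 8 (add 10): already present, no change. Set: {10, 17, g, q}
Event 9 (remove 16): not present, no change. Set: {10, 17, g, q}
Event 10 (add 3): added. Set: {10, 17, 3, g, q}

Final set: {10, 17, 3, g, q} (size 5)
3 is in the final set.

Answer: yes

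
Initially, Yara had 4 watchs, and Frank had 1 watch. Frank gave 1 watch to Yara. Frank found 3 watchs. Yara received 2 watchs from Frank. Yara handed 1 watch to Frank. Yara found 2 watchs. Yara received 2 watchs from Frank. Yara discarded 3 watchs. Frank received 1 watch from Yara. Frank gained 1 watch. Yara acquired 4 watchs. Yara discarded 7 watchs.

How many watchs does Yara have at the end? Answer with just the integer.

Answer: 3

Derivation:
Tracking counts step by step:
Start: Yara=4, Frank=1
Event 1 (Frank -> Yara, 1): Frank: 1 -> 0, Yara: 4 -> 5. State: Yara=5, Frank=0
Event 2 (Frank +3): Frank: 0 -> 3. State: Yara=5, Frank=3
Event 3 (Frank -> Yara, 2): Frank: 3 -> 1, Yara: 5 -> 7. State: Yara=7, Frank=1
Event 4 (Yara -> Frank, 1): Yara: 7 -> 6, Frank: 1 -> 2. State: Yara=6, Frank=2
Event 5 (Yara +2): Yara: 6 -> 8. State: Yara=8, Frank=2
Event 6 (Frank -> Yara, 2): Frank: 2 -> 0, Yara: 8 -> 10. State: Yara=10, Frank=0
Event 7 (Yara -3): Yara: 10 -> 7. State: Yara=7, Frank=0
Event 8 (Yara -> Frank, 1): Yara: 7 -> 6, Frank: 0 -> 1. State: Yara=6, Frank=1
Event 9 (Frank +1): Frank: 1 -> 2. State: Yara=6, Frank=2
Event 10 (Yara +4): Yara: 6 -> 10. State: Yara=10, Frank=2
Event 11 (Yara -7): Yara: 10 -> 3. State: Yara=3, Frank=2

Yara's final count: 3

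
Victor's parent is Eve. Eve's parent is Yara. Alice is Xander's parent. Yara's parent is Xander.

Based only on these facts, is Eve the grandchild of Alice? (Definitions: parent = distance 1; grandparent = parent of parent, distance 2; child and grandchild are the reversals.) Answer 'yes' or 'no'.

Reconstructing the parent chain from the given facts:
  Alice -> Xander -> Yara -> Eve -> Victor
(each arrow means 'parent of the next')
Positions in the chain (0 = top):
  position of Alice: 0
  position of Xander: 1
  position of Yara: 2
  position of Eve: 3
  position of Victor: 4

Eve is at position 3, Alice is at position 0; signed distance (j - i) = -3.
'grandchild' requires j - i = -2. Actual distance is -3, so the relation does NOT hold.

Answer: no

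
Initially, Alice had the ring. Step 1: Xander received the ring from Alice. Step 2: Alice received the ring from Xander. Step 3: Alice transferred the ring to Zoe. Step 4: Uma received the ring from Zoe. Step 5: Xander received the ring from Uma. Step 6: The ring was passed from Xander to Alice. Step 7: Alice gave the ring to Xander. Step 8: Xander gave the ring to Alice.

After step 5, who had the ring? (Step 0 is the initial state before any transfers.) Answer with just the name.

Tracking the ring holder through step 5:
After step 0 (start): Alice
After step 1: Xander
After step 2: Alice
After step 3: Zoe
After step 4: Uma
After step 5: Xander

At step 5, the holder is Xander.

Answer: Xander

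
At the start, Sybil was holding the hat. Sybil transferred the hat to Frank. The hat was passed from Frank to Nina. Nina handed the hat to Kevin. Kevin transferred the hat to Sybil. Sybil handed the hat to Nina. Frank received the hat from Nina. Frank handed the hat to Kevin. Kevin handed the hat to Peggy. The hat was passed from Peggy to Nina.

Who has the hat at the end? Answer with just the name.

Tracking the hat through each event:
Start: Sybil has the hat.
After event 1: Frank has the hat.
After event 2: Nina has the hat.
After event 3: Kevin has the hat.
After event 4: Sybil has the hat.
After event 5: Nina has the hat.
After event 6: Frank has the hat.
After event 7: Kevin has the hat.
After event 8: Peggy has the hat.
After event 9: Nina has the hat.

Answer: Nina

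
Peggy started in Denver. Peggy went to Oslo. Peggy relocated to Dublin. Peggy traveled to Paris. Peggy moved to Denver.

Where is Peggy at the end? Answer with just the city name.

Answer: Denver

Derivation:
Tracking Peggy's location:
Start: Peggy is in Denver.
After move 1: Denver -> Oslo. Peggy is in Oslo.
After move 2: Oslo -> Dublin. Peggy is in Dublin.
After move 3: Dublin -> Paris. Peggy is in Paris.
After move 4: Paris -> Denver. Peggy is in Denver.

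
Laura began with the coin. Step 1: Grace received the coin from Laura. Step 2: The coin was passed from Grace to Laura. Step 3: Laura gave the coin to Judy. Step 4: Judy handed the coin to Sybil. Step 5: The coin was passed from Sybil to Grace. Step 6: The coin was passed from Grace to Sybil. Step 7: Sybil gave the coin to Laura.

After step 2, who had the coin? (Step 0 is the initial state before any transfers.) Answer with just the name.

Tracking the coin holder through step 2:
After step 0 (start): Laura
After step 1: Grace
After step 2: Laura

At step 2, the holder is Laura.

Answer: Laura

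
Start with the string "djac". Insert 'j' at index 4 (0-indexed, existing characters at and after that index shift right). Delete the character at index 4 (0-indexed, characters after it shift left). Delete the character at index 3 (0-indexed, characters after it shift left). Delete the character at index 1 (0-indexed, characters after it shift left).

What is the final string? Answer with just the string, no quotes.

Answer: da

Derivation:
Applying each edit step by step:
Start: "djac"
Op 1 (insert 'j' at idx 4): "djac" -> "djacj"
Op 2 (delete idx 4 = 'j'): "djacj" -> "djac"
Op 3 (delete idx 3 = 'c'): "djac" -> "dja"
Op 4 (delete idx 1 = 'j'): "dja" -> "da"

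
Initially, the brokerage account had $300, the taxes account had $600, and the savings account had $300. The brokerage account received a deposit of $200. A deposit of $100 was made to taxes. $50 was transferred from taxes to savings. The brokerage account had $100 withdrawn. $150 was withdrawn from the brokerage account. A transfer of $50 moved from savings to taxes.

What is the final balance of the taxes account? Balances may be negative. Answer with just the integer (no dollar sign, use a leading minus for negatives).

Answer: 700

Derivation:
Tracking account balances step by step:
Start: brokerage=300, taxes=600, savings=300
Event 1 (deposit 200 to brokerage): brokerage: 300 + 200 = 500. Balances: brokerage=500, taxes=600, savings=300
Event 2 (deposit 100 to taxes): taxes: 600 + 100 = 700. Balances: brokerage=500, taxes=700, savings=300
Event 3 (transfer 50 taxes -> savings): taxes: 700 - 50 = 650, savings: 300 + 50 = 350. Balances: brokerage=500, taxes=650, savings=350
Event 4 (withdraw 100 from brokerage): brokerage: 500 - 100 = 400. Balances: brokerage=400, taxes=650, savings=350
Event 5 (withdraw 150 from brokerage): brokerage: 400 - 150 = 250. Balances: brokerage=250, taxes=650, savings=350
Event 6 (transfer 50 savings -> taxes): savings: 350 - 50 = 300, taxes: 650 + 50 = 700. Balances: brokerage=250, taxes=700, savings=300

Final balance of taxes: 700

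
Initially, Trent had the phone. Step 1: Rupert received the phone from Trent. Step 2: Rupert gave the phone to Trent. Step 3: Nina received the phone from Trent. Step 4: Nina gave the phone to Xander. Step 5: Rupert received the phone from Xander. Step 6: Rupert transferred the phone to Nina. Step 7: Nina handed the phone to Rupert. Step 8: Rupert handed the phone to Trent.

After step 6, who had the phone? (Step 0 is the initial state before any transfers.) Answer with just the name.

Tracking the phone holder through step 6:
After step 0 (start): Trent
After step 1: Rupert
After step 2: Trent
After step 3: Nina
After step 4: Xander
After step 5: Rupert
After step 6: Nina

At step 6, the holder is Nina.

Answer: Nina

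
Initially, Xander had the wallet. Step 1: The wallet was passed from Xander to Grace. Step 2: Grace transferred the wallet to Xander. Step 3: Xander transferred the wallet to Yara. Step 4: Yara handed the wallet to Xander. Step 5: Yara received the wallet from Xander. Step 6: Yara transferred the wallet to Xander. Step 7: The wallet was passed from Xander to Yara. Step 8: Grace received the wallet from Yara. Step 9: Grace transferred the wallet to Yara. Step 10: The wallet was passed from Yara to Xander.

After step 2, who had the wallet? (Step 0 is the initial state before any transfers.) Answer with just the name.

Tracking the wallet holder through step 2:
After step 0 (start): Xander
After step 1: Grace
After step 2: Xander

At step 2, the holder is Xander.

Answer: Xander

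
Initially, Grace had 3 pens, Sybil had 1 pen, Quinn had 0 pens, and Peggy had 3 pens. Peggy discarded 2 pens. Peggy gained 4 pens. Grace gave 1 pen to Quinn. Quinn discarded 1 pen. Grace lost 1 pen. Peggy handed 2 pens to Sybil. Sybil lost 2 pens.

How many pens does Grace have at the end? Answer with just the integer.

Answer: 1

Derivation:
Tracking counts step by step:
Start: Grace=3, Sybil=1, Quinn=0, Peggy=3
Event 1 (Peggy -2): Peggy: 3 -> 1. State: Grace=3, Sybil=1, Quinn=0, Peggy=1
Event 2 (Peggy +4): Peggy: 1 -> 5. State: Grace=3, Sybil=1, Quinn=0, Peggy=5
Event 3 (Grace -> Quinn, 1): Grace: 3 -> 2, Quinn: 0 -> 1. State: Grace=2, Sybil=1, Quinn=1, Peggy=5
Event 4 (Quinn -1): Quinn: 1 -> 0. State: Grace=2, Sybil=1, Quinn=0, Peggy=5
Event 5 (Grace -1): Grace: 2 -> 1. State: Grace=1, Sybil=1, Quinn=0, Peggy=5
Event 6 (Peggy -> Sybil, 2): Peggy: 5 -> 3, Sybil: 1 -> 3. State: Grace=1, Sybil=3, Quinn=0, Peggy=3
Event 7 (Sybil -2): Sybil: 3 -> 1. State: Grace=1, Sybil=1, Quinn=0, Peggy=3

Grace's final count: 1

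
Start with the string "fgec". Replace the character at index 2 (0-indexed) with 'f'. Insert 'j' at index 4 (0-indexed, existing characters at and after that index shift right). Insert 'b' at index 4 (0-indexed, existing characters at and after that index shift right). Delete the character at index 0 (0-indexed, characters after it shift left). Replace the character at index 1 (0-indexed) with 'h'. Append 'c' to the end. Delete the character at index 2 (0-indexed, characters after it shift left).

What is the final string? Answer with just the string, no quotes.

Answer: ghbjc

Derivation:
Applying each edit step by step:
Start: "fgec"
Op 1 (replace idx 2: 'e' -> 'f'): "fgec" -> "fgfc"
Op 2 (insert 'j' at idx 4): "fgfc" -> "fgfcj"
Op 3 (insert 'b' at idx 4): "fgfcj" -> "fgfcbj"
Op 4 (delete idx 0 = 'f'): "fgfcbj" -> "gfcbj"
Op 5 (replace idx 1: 'f' -> 'h'): "gfcbj" -> "ghcbj"
Op 6 (append 'c'): "ghcbj" -> "ghcbjc"
Op 7 (delete idx 2 = 'c'): "ghcbjc" -> "ghbjc"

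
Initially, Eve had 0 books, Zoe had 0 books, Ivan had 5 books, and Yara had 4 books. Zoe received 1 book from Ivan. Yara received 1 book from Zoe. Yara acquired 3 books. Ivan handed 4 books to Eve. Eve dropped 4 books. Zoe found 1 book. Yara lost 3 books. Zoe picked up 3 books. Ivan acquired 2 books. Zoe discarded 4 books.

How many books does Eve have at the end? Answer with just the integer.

Tracking counts step by step:
Start: Eve=0, Zoe=0, Ivan=5, Yara=4
Event 1 (Ivan -> Zoe, 1): Ivan: 5 -> 4, Zoe: 0 -> 1. State: Eve=0, Zoe=1, Ivan=4, Yara=4
Event 2 (Zoe -> Yara, 1): Zoe: 1 -> 0, Yara: 4 -> 5. State: Eve=0, Zoe=0, Ivan=4, Yara=5
Event 3 (Yara +3): Yara: 5 -> 8. State: Eve=0, Zoe=0, Ivan=4, Yara=8
Event 4 (Ivan -> Eve, 4): Ivan: 4 -> 0, Eve: 0 -> 4. State: Eve=4, Zoe=0, Ivan=0, Yara=8
Event 5 (Eve -4): Eve: 4 -> 0. State: Eve=0, Zoe=0, Ivan=0, Yara=8
Event 6 (Zoe +1): Zoe: 0 -> 1. State: Eve=0, Zoe=1, Ivan=0, Yara=8
Event 7 (Yara -3): Yara: 8 -> 5. State: Eve=0, Zoe=1, Ivan=0, Yara=5
Event 8 (Zoe +3): Zoe: 1 -> 4. State: Eve=0, Zoe=4, Ivan=0, Yara=5
Event 9 (Ivan +2): Ivan: 0 -> 2. State: Eve=0, Zoe=4, Ivan=2, Yara=5
Event 10 (Zoe -4): Zoe: 4 -> 0. State: Eve=0, Zoe=0, Ivan=2, Yara=5

Eve's final count: 0

Answer: 0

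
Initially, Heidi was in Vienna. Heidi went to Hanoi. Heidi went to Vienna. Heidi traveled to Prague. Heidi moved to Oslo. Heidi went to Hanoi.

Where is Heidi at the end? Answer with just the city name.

Answer: Hanoi

Derivation:
Tracking Heidi's location:
Start: Heidi is in Vienna.
After move 1: Vienna -> Hanoi. Heidi is in Hanoi.
After move 2: Hanoi -> Vienna. Heidi is in Vienna.
After move 3: Vienna -> Prague. Heidi is in Prague.
After move 4: Prague -> Oslo. Heidi is in Oslo.
After move 5: Oslo -> Hanoi. Heidi is in Hanoi.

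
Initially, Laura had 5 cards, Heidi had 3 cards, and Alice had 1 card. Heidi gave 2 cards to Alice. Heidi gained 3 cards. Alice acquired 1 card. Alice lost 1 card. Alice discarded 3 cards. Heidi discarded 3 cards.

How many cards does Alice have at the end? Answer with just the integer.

Tracking counts step by step:
Start: Laura=5, Heidi=3, Alice=1
Event 1 (Heidi -> Alice, 2): Heidi: 3 -> 1, Alice: 1 -> 3. State: Laura=5, Heidi=1, Alice=3
Event 2 (Heidi +3): Heidi: 1 -> 4. State: Laura=5, Heidi=4, Alice=3
Event 3 (Alice +1): Alice: 3 -> 4. State: Laura=5, Heidi=4, Alice=4
Event 4 (Alice -1): Alice: 4 -> 3. State: Laura=5, Heidi=4, Alice=3
Event 5 (Alice -3): Alice: 3 -> 0. State: Laura=5, Heidi=4, Alice=0
Event 6 (Heidi -3): Heidi: 4 -> 1. State: Laura=5, Heidi=1, Alice=0

Alice's final count: 0

Answer: 0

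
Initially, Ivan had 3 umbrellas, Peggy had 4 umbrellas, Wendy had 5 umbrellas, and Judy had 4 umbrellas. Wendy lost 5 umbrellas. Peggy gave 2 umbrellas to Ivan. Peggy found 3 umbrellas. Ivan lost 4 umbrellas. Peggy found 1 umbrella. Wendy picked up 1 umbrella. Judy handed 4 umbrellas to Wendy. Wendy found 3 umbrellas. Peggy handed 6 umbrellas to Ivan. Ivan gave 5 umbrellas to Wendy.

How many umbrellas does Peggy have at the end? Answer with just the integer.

Answer: 0

Derivation:
Tracking counts step by step:
Start: Ivan=3, Peggy=4, Wendy=5, Judy=4
Event 1 (Wendy -5): Wendy: 5 -> 0. State: Ivan=3, Peggy=4, Wendy=0, Judy=4
Event 2 (Peggy -> Ivan, 2): Peggy: 4 -> 2, Ivan: 3 -> 5. State: Ivan=5, Peggy=2, Wendy=0, Judy=4
Event 3 (Peggy +3): Peggy: 2 -> 5. State: Ivan=5, Peggy=5, Wendy=0, Judy=4
Event 4 (Ivan -4): Ivan: 5 -> 1. State: Ivan=1, Peggy=5, Wendy=0, Judy=4
Event 5 (Peggy +1): Peggy: 5 -> 6. State: Ivan=1, Peggy=6, Wendy=0, Judy=4
Event 6 (Wendy +1): Wendy: 0 -> 1. State: Ivan=1, Peggy=6, Wendy=1, Judy=4
Event 7 (Judy -> Wendy, 4): Judy: 4 -> 0, Wendy: 1 -> 5. State: Ivan=1, Peggy=6, Wendy=5, Judy=0
Event 8 (Wendy +3): Wendy: 5 -> 8. State: Ivan=1, Peggy=6, Wendy=8, Judy=0
Event 9 (Peggy -> Ivan, 6): Peggy: 6 -> 0, Ivan: 1 -> 7. State: Ivan=7, Peggy=0, Wendy=8, Judy=0
Event 10 (Ivan -> Wendy, 5): Ivan: 7 -> 2, Wendy: 8 -> 13. State: Ivan=2, Peggy=0, Wendy=13, Judy=0

Peggy's final count: 0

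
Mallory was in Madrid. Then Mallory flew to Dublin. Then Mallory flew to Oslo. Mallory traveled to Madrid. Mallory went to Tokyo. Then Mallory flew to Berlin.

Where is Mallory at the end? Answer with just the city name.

Tracking Mallory's location:
Start: Mallory is in Madrid.
After move 1: Madrid -> Dublin. Mallory is in Dublin.
After move 2: Dublin -> Oslo. Mallory is in Oslo.
After move 3: Oslo -> Madrid. Mallory is in Madrid.
After move 4: Madrid -> Tokyo. Mallory is in Tokyo.
After move 5: Tokyo -> Berlin. Mallory is in Berlin.

Answer: Berlin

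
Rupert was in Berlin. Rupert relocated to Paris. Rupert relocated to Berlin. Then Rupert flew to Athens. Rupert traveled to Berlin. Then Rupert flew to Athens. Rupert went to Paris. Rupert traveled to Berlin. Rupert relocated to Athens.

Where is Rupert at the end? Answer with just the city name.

Answer: Athens

Derivation:
Tracking Rupert's location:
Start: Rupert is in Berlin.
After move 1: Berlin -> Paris. Rupert is in Paris.
After move 2: Paris -> Berlin. Rupert is in Berlin.
After move 3: Berlin -> Athens. Rupert is in Athens.
After move 4: Athens -> Berlin. Rupert is in Berlin.
After move 5: Berlin -> Athens. Rupert is in Athens.
After move 6: Athens -> Paris. Rupert is in Paris.
After move 7: Paris -> Berlin. Rupert is in Berlin.
After move 8: Berlin -> Athens. Rupert is in Athens.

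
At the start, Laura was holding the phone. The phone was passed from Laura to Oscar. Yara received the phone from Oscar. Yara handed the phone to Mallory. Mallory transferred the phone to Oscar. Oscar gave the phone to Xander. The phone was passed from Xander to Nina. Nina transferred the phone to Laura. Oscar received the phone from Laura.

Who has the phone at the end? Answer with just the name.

Tracking the phone through each event:
Start: Laura has the phone.
After event 1: Oscar has the phone.
After event 2: Yara has the phone.
After event 3: Mallory has the phone.
After event 4: Oscar has the phone.
After event 5: Xander has the phone.
After event 6: Nina has the phone.
After event 7: Laura has the phone.
After event 8: Oscar has the phone.

Answer: Oscar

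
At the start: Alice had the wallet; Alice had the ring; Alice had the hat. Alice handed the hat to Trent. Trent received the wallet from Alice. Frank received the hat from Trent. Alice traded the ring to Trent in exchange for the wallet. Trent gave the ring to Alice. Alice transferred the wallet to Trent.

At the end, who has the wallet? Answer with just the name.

Answer: Trent

Derivation:
Tracking all object holders:
Start: wallet:Alice, ring:Alice, hat:Alice
Event 1 (give hat: Alice -> Trent). State: wallet:Alice, ring:Alice, hat:Trent
Event 2 (give wallet: Alice -> Trent). State: wallet:Trent, ring:Alice, hat:Trent
Event 3 (give hat: Trent -> Frank). State: wallet:Trent, ring:Alice, hat:Frank
Event 4 (swap ring<->wallet: now ring:Trent, wallet:Alice). State: wallet:Alice, ring:Trent, hat:Frank
Event 5 (give ring: Trent -> Alice). State: wallet:Alice, ring:Alice, hat:Frank
Event 6 (give wallet: Alice -> Trent). State: wallet:Trent, ring:Alice, hat:Frank

Final state: wallet:Trent, ring:Alice, hat:Frank
The wallet is held by Trent.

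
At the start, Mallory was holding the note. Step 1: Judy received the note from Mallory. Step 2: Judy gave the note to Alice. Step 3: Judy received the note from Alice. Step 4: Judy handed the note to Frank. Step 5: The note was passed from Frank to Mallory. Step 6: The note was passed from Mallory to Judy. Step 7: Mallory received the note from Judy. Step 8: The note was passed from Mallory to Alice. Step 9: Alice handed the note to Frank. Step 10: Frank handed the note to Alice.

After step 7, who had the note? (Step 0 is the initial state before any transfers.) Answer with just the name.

Tracking the note holder through step 7:
After step 0 (start): Mallory
After step 1: Judy
After step 2: Alice
After step 3: Judy
After step 4: Frank
After step 5: Mallory
After step 6: Judy
After step 7: Mallory

At step 7, the holder is Mallory.

Answer: Mallory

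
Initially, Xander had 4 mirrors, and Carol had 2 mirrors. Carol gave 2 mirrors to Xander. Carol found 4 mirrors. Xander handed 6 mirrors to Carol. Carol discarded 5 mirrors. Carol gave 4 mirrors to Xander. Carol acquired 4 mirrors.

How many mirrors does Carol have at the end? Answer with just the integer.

Answer: 5

Derivation:
Tracking counts step by step:
Start: Xander=4, Carol=2
Event 1 (Carol -> Xander, 2): Carol: 2 -> 0, Xander: 4 -> 6. State: Xander=6, Carol=0
Event 2 (Carol +4): Carol: 0 -> 4. State: Xander=6, Carol=4
Event 3 (Xander -> Carol, 6): Xander: 6 -> 0, Carol: 4 -> 10. State: Xander=0, Carol=10
Event 4 (Carol -5): Carol: 10 -> 5. State: Xander=0, Carol=5
Event 5 (Carol -> Xander, 4): Carol: 5 -> 1, Xander: 0 -> 4. State: Xander=4, Carol=1
Event 6 (Carol +4): Carol: 1 -> 5. State: Xander=4, Carol=5

Carol's final count: 5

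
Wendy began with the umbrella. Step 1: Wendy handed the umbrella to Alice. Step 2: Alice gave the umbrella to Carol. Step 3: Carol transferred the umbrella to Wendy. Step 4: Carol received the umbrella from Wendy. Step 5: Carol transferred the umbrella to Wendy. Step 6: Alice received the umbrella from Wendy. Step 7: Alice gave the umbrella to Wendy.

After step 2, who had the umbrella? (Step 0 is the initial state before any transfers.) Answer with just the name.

Answer: Carol

Derivation:
Tracking the umbrella holder through step 2:
After step 0 (start): Wendy
After step 1: Alice
After step 2: Carol

At step 2, the holder is Carol.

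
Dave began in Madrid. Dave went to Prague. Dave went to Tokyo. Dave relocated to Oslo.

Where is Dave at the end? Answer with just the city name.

Answer: Oslo

Derivation:
Tracking Dave's location:
Start: Dave is in Madrid.
After move 1: Madrid -> Prague. Dave is in Prague.
After move 2: Prague -> Tokyo. Dave is in Tokyo.
After move 3: Tokyo -> Oslo. Dave is in Oslo.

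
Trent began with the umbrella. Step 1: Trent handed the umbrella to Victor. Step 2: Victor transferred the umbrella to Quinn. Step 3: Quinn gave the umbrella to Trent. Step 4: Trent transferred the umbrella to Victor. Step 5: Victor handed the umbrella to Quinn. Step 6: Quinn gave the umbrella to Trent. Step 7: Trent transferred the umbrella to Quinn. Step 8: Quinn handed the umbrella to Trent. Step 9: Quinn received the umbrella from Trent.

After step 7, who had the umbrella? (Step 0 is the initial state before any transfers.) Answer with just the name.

Answer: Quinn

Derivation:
Tracking the umbrella holder through step 7:
After step 0 (start): Trent
After step 1: Victor
After step 2: Quinn
After step 3: Trent
After step 4: Victor
After step 5: Quinn
After step 6: Trent
After step 7: Quinn

At step 7, the holder is Quinn.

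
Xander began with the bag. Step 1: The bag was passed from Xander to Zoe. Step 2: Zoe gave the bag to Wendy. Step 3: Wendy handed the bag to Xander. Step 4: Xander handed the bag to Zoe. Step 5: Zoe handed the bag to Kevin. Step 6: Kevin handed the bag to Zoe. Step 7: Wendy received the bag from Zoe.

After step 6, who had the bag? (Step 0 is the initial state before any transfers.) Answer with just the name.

Answer: Zoe

Derivation:
Tracking the bag holder through step 6:
After step 0 (start): Xander
After step 1: Zoe
After step 2: Wendy
After step 3: Xander
After step 4: Zoe
After step 5: Kevin
After step 6: Zoe

At step 6, the holder is Zoe.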